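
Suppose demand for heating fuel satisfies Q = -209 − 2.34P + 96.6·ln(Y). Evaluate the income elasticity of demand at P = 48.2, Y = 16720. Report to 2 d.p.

At P = 48.2, Y = 16720: Q = 617.585.
Holding P constant, ∂Q/∂Y = 96.6/Y = 0.00577751.
η_Y = (∂Q/∂Y)·(Y/Q) = 0.00577751 × (16720/617.585) = 0.16.

0.16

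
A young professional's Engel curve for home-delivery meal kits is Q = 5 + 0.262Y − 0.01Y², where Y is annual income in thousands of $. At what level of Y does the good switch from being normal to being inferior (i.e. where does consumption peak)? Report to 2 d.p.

13.10

dQ/dY = 0.262 − 0.02Y.
The good is inferior where dQ/dY < 0. Setting dQ/dY = 0 gives Y = 0.262 / 0.02 = 13.10.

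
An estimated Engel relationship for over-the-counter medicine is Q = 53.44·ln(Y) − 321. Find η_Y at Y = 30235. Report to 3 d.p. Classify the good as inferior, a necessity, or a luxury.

At Y = 30235: Q = 230.327.
dQ/dY = 53.44/Y = 0.00176749 at this income.
η = (dQ/dY)·(Y/Q) = 0.00176749 × (30235/230.327) = 0.232.
Since 0 < η < 1, the good is a necessity.

0.232 (necessity)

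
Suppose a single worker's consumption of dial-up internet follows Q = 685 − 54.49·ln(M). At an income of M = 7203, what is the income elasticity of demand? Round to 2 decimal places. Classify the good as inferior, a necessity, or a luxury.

At M = 7203: Q = 201.006.
dQ/dM = -54.49/M = -0.0075649 at this income.
η = (dQ/dM)·(M/Q) = -0.0075649 × (7203/201.006) = -0.27.
Since η < 0, the good is an inferior good.

-0.27 (inferior good)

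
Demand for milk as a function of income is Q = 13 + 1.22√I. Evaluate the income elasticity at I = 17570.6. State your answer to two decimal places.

0.46

At I = 17570.6: Q = 174.716.
dQ/dI = 1.22/(2√I) = 0.00460189 at this income.
η = (dQ/dI)·(I/Q) = 0.00460189 × (17570.6/174.716) = 0.46.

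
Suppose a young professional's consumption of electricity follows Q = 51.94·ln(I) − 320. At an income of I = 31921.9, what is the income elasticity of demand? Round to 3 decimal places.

0.238

At I = 31921.9: Q = 218.672.
dQ/dI = 51.94/I = 0.0016271 at this income.
η = (dQ/dI)·(I/Q) = 0.0016271 × (31921.9/218.672) = 0.238.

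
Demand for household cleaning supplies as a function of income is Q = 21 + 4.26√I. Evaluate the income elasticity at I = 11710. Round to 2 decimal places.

At I = 11710: Q = 481.986.
dQ/dI = 4.26/(2√I) = 0.0196834 at this income.
η = (dQ/dI)·(I/Q) = 0.0196834 × (11710/481.986) = 0.48.

0.48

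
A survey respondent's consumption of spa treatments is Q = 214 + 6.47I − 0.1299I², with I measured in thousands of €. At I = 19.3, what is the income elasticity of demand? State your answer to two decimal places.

0.10

At I = 19.3: Q = 290.4845.
dQ/dI = 6.47 − 0.2598I = 1.45586.
η = (dQ/dI)·(I/Q) = 1.45586 × (19.3/290.4845) = 0.10.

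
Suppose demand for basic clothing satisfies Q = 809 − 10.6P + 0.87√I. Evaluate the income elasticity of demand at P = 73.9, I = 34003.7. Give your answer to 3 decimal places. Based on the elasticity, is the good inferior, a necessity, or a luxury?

0.431 (necessity)

At P = 73.9, I = 34003.7: Q = 186.089.
Holding P constant, ∂Q/∂I = 0.87/(2√I) = 0.00235899.
η_I = (∂Q/∂I)·(I/Q) = 0.00235899 × (34003.7/186.089) = 0.431.
Since 0 < η < 1, this is a necessity.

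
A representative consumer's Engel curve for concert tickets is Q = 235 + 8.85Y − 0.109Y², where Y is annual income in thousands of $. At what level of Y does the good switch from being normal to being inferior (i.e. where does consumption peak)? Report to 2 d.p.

dQ/dY = 8.85 − 0.218Y.
The good is inferior where dQ/dY < 0. Setting dQ/dY = 0 gives Y = 8.85 / 0.218 = 40.60.

40.60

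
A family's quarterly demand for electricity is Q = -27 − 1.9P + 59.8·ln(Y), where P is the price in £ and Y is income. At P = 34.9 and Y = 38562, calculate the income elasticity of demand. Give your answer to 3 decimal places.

0.111

At P = 34.9, Y = 38562: Q = 538.179.
Holding P constant, ∂Q/∂Y = 59.8/Y = 0.00155075.
η_Y = (∂Q/∂Y)·(Y/Q) = 0.00155075 × (38562/538.179) = 0.111.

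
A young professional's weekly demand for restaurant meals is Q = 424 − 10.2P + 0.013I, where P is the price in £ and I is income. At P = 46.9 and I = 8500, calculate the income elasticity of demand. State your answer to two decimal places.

1.97

At P = 46.9, I = 8500: Q = 56.120.
Holding P constant, ∂Q/∂I = 0.013.
η_I = (∂Q/∂I)·(I/Q) = 0.013 × (8500/56.120) = 1.97.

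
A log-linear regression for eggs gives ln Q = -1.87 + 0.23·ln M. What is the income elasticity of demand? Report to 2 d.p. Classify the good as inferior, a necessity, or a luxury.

In a log-linear demand, the coefficient on ln M is the income elasticity.
So η = 0.23.
0 < η < 1 ⇒ necessity.

0.23 (necessity)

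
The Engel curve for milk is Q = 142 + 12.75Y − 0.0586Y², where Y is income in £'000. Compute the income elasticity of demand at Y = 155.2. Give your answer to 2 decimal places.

-1.19

At Y = 155.2: Q = 709.2995.
dQ/dY = 12.75 − 0.1172Y = -5.43944.
η = (dQ/dY)·(Y/Q) = -5.43944 × (155.2/709.2995) = -1.19.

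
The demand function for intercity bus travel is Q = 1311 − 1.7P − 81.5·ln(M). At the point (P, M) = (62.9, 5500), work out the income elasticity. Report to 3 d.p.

-0.162

At P = 62.9, M = 5500: Q = 502.151.
Holding P constant, ∂Q/∂M = -81.5/M = -0.0148182.
η_M = (∂Q/∂M)·(M/Q) = -0.0148182 × (5500/502.151) = -0.162.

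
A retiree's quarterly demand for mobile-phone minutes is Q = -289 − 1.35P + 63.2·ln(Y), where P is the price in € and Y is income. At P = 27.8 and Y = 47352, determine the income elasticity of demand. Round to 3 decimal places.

0.179

At P = 27.8, Y = 47352: Q = 353.841.
Holding P constant, ∂Q/∂Y = 63.2/Y = 0.00133468.
η_Y = (∂Q/∂Y)·(Y/Q) = 0.00133468 × (47352/353.841) = 0.179.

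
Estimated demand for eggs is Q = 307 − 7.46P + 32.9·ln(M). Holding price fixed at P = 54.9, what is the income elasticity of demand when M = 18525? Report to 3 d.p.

0.149

At P = 54.9, M = 18525: Q = 220.750.
Holding P constant, ∂Q/∂M = 32.9/M = 0.00177598.
η_M = (∂Q/∂M)·(M/Q) = 0.00177598 × (18525/220.750) = 0.149.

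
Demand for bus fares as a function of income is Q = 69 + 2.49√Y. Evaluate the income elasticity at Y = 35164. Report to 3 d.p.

0.436

At Y = 35164: Q = 535.926.
dQ/dY = 2.49/(2√Y) = 0.00663927 at this income.
η = (dQ/dY)·(Y/Q) = 0.00663927 × (35164/535.926) = 0.436.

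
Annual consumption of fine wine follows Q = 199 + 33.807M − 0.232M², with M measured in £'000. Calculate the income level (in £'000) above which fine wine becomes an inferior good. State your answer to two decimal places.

72.86

dQ/dM = 33.807 − 0.464M.
The good is inferior where dQ/dM < 0. Setting dQ/dM = 0 gives M = 33.807 / 0.464 = 72.86.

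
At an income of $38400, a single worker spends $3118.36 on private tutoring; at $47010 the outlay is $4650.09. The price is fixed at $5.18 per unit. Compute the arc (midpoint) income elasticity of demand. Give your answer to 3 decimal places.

1.956

With a constant price, Q₁ = 3118.36/5.18 = 602.000 and Q₂ = 4650.09/5.18 = 897.701 (equivalently, work directly with expenditure since P cancels).
Midpoint %ΔQ = (4650.09 − 3118.36)/3884.23 = 0.39435; midpoint %ΔI = (47010 − 38400)/42705 = 0.20162.
η = 0.39435 / 0.20162 = 1.956.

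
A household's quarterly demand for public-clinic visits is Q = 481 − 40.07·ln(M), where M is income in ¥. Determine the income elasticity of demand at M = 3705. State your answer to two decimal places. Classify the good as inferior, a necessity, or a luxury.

-0.26 (inferior good)

At M = 3705: Q = 151.727.
dQ/dM = -40.07/M = -0.0108151 at this income.
η = (dQ/dM)·(M/Q) = -0.0108151 × (3705/151.727) = -0.26.
Since η < 0, the good is an inferior good.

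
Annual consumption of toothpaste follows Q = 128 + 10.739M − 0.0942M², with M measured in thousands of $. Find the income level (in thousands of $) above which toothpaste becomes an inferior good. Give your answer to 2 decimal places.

dQ/dM = 10.739 − 0.1884M.
The good is inferior where dQ/dM < 0. Setting dQ/dM = 0 gives M = 10.739 / 0.1884 = 57.00.

57.00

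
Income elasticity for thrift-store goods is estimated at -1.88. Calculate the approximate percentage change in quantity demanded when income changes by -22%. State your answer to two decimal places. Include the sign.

41.36%

%ΔQ ≈ η × %ΔI = -1.88 × (-22%) = 41.36%.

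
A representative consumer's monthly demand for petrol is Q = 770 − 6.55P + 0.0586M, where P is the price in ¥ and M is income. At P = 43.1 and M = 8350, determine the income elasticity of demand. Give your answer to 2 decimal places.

0.50

At P = 43.1, M = 8350: Q = 977.005.
Holding P constant, ∂Q/∂M = 0.0586.
η_M = (∂Q/∂M)·(M/Q) = 0.0586 × (8350/977.005) = 0.50.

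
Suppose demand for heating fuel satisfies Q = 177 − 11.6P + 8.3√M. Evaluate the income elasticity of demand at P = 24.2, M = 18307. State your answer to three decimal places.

0.551

At P = 24.2, M = 18307: Q = 1019.298.
Holding P constant, ∂Q/∂M = 8.3/(2√M) = 0.0306718.
η_M = (∂Q/∂M)·(M/Q) = 0.0306718 × (18307/1019.298) = 0.551.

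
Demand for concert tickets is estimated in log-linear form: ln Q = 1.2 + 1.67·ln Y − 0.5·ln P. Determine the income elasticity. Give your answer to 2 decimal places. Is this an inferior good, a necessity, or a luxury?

In a log-linear demand, the coefficient on ln Y is the income elasticity.
So η = 1.67.
η > 1 ⇒ luxury.

1.67 (luxury)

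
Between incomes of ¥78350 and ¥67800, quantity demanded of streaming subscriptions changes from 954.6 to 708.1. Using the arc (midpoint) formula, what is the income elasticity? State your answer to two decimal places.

ΔQ = 708.1 − 954.6 = -246.5; midpoint Q̄ = (954.6 + 708.1)/2 = 831.35.
ΔI = 67800 − 78350 = -10550; midpoint Ī = (78350 + 67800)/2 = 73075.
η = (ΔQ/Q̄) ÷ (ΔI/Ī) = (-246.5/831.35) ÷ (-10550/73075) = 2.05.

2.05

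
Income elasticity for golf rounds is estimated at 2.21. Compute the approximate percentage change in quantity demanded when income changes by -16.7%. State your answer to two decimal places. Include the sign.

-36.91%

%ΔQ ≈ η × %ΔI = 2.21 × (-16.7%) = -36.91%.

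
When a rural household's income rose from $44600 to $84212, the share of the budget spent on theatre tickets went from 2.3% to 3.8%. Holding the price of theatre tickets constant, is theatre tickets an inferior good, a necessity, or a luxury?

The budget share rises as income rises, so η > 1.

luxury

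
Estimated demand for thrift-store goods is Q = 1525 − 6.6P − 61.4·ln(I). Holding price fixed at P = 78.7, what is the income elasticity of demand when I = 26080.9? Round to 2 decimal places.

At P = 78.7, I = 26080.9: Q = 381.206.
Holding P constant, ∂Q/∂I = -61.4/I = -0.00235421.
η_I = (∂Q/∂I)·(I/Q) = -0.00235421 × (26080.9/381.206) = -0.16.

-0.16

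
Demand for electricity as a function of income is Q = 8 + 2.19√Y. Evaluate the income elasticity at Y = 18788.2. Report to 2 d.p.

0.49

At Y = 18788.2: Q = 308.183.
dQ/dY = 2.19/(2√Y) = 0.00798862 at this income.
η = (dQ/dY)·(Y/Q) = 0.00798862 × (18788.2/308.183) = 0.49.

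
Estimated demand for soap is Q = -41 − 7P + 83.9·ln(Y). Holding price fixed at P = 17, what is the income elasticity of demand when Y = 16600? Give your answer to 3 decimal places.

At P = 17, Y = 16600: Q = 655.270.
Holding P constant, ∂Q/∂Y = 83.9/Y = 0.00505422.
η_Y = (∂Q/∂Y)·(Y/Q) = 0.00505422 × (16600/655.270) = 0.128.

0.128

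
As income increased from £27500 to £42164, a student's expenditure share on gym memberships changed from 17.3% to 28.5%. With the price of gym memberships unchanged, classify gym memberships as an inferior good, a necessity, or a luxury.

The budget share rises as income rises, so η > 1.

luxury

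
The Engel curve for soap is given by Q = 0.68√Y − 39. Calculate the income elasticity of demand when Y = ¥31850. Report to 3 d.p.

At Y = 31850: Q = 82.357.
dQ/dY = 0.68/(2√Y) = 0.00190513 at this income.
η = (dQ/dY)·(Y/Q) = 0.00190513 × (31850/82.357) = 0.737.

0.737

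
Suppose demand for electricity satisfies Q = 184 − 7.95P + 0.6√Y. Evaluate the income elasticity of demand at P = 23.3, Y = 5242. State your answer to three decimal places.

0.515

At P = 23.3, Y = 5242: Q = 42.206.
Holding P constant, ∂Q/∂Y = 0.6/(2√Y) = 0.00414355.
η_Y = (∂Q/∂Y)·(Y/Q) = 0.00414355 × (5242/42.206) = 0.515.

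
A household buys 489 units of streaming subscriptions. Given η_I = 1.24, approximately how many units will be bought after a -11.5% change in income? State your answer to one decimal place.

419.3

%ΔQ ≈ η × %ΔI = 1.24 × (-11.5%) = -14.26%.
New Q ≈ 489 × (1 − 0.1426) = 419.3.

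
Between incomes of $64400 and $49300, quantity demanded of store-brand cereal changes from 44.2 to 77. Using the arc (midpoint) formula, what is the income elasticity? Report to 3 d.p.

ΔQ = 77 − 44.2 = 32.8; midpoint Q̄ = (44.2 + 77)/2 = 60.6.
ΔI = 49300 − 64400 = -15100; midpoint Ī = (64400 + 49300)/2 = 56850.
η = (ΔQ/Q̄) ÷ (ΔI/Ī) = (32.8/60.6) ÷ (-15100/56850) = -2.038.

-2.038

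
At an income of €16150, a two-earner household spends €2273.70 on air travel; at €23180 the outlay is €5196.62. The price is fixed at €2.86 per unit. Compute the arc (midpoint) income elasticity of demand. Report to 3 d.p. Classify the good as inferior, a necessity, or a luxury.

2.189 (luxury)

With a constant price, Q₁ = 2273.70/2.86 = 795.000 and Q₂ = 5196.62/2.86 = 1817.000 (equivalently, work directly with expenditure since P cancels).
Midpoint %ΔQ = (5196.62 − 2273.70)/3735.16 = 0.78254; midpoint %ΔI = (23180 − 16150)/19665 = 0.35749.
η = 0.78254 / 0.35749 = 2.189.
η > 1 ⇒ luxury.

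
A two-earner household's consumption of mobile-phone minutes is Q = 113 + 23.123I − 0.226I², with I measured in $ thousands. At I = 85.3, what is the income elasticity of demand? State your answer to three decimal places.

At I = 85.3: Q = 440.9956.
dQ/dI = 23.123 − 0.452I = -15.43260.
η = (dQ/dI)·(I/Q) = -15.43260 × (85.3/440.9956) = -2.985.

-2.985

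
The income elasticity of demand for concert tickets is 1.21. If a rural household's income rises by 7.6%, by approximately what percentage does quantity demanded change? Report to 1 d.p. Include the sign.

9.2%

%ΔQ ≈ η × %ΔI = 1.21 × 7.6% = 9.2%.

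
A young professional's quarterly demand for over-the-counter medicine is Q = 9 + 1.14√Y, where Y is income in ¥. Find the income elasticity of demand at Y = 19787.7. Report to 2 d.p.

0.47

At Y = 19787.7: Q = 169.362.
dQ/dY = 1.14/(2√Y) = 0.00405207 at this income.
η = (dQ/dY)·(Y/Q) = 0.00405207 × (19787.7/169.362) = 0.47.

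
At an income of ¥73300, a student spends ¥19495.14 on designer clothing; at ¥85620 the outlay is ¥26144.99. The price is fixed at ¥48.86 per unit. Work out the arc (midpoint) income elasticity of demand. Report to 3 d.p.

1.879

With a constant price, Q₁ = 19495.14/48.86 = 399.000 and Q₂ = 26144.99/48.86 = 535.100 (equivalently, work directly with expenditure since P cancels).
Midpoint %ΔQ = (26144.99 − 19495.14)/22820.07 = 0.29140; midpoint %ΔI = (85620 − 73300)/79460 = 0.15505.
η = 0.29140 / 0.15505 = 1.879.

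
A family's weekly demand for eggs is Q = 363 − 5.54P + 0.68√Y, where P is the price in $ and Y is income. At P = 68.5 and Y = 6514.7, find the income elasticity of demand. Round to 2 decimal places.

0.71

At P = 68.5, Y = 6514.7: Q = 38.395.
Holding P constant, ∂Q/∂Y = 0.68/(2√Y) = 0.00421242.
η_Y = (∂Q/∂Y)·(Y/Q) = 0.00421242 × (6514.7/38.395) = 0.71.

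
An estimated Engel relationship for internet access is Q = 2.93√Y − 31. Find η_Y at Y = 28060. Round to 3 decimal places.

At Y = 28060: Q = 459.808.
dQ/dY = 2.93/(2√Y) = 0.00874568 at this income.
η = (dQ/dY)·(Y/Q) = 0.00874568 × (28060/459.808) = 0.534.

0.534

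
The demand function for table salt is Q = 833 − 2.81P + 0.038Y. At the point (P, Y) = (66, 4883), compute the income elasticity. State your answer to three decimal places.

0.223

At P = 66, Y = 4883: Q = 833.094.
Holding P constant, ∂Q/∂Y = 0.038.
η_Y = (∂Q/∂Y)·(Y/Q) = 0.038 × (4883/833.094) = 0.223.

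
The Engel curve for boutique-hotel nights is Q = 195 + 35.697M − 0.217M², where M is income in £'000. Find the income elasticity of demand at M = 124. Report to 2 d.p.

At M = 124: Q = 1284.8360.
dQ/dM = 35.697 − 0.434M = -18.11900.
η = (dQ/dM)·(M/Q) = -18.11900 × (124/1284.8360) = -1.75.

-1.75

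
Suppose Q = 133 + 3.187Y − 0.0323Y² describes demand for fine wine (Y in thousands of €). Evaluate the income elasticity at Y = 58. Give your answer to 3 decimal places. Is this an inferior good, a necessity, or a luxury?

-0.155 (inferior good)

At Y = 58: Q = 209.1888.
dQ/dY = 3.187 − 0.0646Y = -0.55980.
η = (dQ/dY)·(Y/Q) = -0.55980 × (58/209.1888) = -0.155.
η < 0 ⇒ inferior good.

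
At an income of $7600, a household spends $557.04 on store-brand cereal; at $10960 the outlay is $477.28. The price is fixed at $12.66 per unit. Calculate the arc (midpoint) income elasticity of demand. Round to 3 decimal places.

-0.426

With a constant price, Q₁ = 557.04/12.66 = 44.000 and Q₂ = 477.28/12.66 = 37.700 (equivalently, work directly with expenditure since P cancels).
Midpoint %ΔQ = (477.28 − 557.04)/517.16 = -0.15423; midpoint %ΔI = (10960 − 7600)/9280 = 0.36207.
η = -0.15423 / 0.36207 = -0.426.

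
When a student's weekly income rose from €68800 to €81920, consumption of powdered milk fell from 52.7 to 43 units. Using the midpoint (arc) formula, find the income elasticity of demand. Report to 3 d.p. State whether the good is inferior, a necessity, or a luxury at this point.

ΔQ = 43 − 52.7 = -9.7; midpoint Q̄ = (52.7 + 43)/2 = 47.85.
ΔI = 81920 − 68800 = 13120; midpoint Ī = (68800 + 81920)/2 = 75360.
η = (ΔQ/Q̄) ÷ (ΔI/Ī) = (-9.7/47.85) ÷ (13120/75360) = -1.164.
η < 0 ⇒ inferior good.

-1.164 (inferior good)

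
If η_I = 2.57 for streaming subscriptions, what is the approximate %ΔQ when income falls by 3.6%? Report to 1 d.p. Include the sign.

%ΔQ ≈ η × %ΔI = 2.57 × (-3.6%) = -9.3%.

-9.3%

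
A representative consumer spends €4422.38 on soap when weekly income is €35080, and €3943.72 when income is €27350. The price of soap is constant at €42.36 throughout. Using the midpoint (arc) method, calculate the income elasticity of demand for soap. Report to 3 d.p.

With a constant price, Q₁ = 4422.38/42.36 = 104.400 and Q₂ = 3943.72/42.36 = 93.100 (equivalently, work directly with expenditure since P cancels).
Midpoint %ΔQ = (3943.72 − 4422.38)/4183.05 = -0.11443; midpoint %ΔI = (27350 − 35080)/31215 = -0.24764.
η = -0.11443 / -0.24764 = 0.462.

0.462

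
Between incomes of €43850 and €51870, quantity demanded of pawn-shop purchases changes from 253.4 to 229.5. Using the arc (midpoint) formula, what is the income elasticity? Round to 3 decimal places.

-0.591

ΔQ = 229.5 − 253.4 = -23.9; midpoint Q̄ = (253.4 + 229.5)/2 = 241.45.
ΔI = 51870 − 43850 = 8020; midpoint Ī = (43850 + 51870)/2 = 47860.
η = (ΔQ/Q̄) ÷ (ΔI/Ī) = (-23.9/241.45) ÷ (8020/47860) = -0.591.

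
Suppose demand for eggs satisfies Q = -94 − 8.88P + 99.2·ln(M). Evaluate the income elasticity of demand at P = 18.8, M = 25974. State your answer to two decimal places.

0.13

At P = 18.8, M = 25974: Q = 747.409.
Holding P constant, ∂Q/∂M = 99.2/M = 0.0038192.
η_M = (∂Q/∂M)·(M/Q) = 0.0038192 × (25974/747.409) = 0.13.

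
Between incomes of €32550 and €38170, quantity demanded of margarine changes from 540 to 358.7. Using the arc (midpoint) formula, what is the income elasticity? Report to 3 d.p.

-2.539

ΔQ = 358.7 − 540 = -181.3; midpoint Q̄ = (540 + 358.7)/2 = 449.35.
ΔI = 38170 − 32550 = 5620; midpoint Ī = (32550 + 38170)/2 = 35360.
η = (ΔQ/Q̄) ÷ (ΔI/Ī) = (-181.3/449.35) ÷ (5620/35360) = -2.539.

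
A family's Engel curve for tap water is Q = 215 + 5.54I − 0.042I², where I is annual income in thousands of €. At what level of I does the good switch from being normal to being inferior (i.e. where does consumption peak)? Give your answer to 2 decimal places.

dQ/dI = 5.54 − 0.084I.
The good is inferior where dQ/dI < 0. Setting dQ/dI = 0 gives I = 5.54 / 0.084 = 65.95.

65.95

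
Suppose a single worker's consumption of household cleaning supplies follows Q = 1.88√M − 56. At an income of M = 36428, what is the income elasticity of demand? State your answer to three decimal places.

At M = 36428: Q = 302.819.
dQ/dM = 1.88/(2√M) = 0.00492504 at this income.
η = (dQ/dM)·(M/Q) = 0.00492504 × (36428/302.819) = 0.592.

0.592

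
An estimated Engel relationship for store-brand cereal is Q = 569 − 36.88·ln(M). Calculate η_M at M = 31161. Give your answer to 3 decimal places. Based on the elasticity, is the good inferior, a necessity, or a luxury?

At M = 31161: Q = 187.405.
dQ/dM = -36.88/M = -0.00118353 at this income.
η = (dQ/dM)·(M/Q) = -0.00118353 × (31161/187.405) = -0.197.
Since η < 0, the good is an inferior good.

-0.197 (inferior good)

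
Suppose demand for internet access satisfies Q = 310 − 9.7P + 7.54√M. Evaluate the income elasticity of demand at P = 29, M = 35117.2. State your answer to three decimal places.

0.490

At P = 29, M = 35117.2: Q = 1441.665.
Holding P constant, ∂Q/∂M = 7.54/(2√M) = 0.0201178.
η_M = (∂Q/∂M)·(M/Q) = 0.0201178 × (35117.2/1441.665) = 0.490.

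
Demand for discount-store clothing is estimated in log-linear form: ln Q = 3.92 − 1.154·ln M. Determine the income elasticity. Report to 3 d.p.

In a log-linear demand, the coefficient on ln M is the income elasticity.
So η = -1.154.

-1.154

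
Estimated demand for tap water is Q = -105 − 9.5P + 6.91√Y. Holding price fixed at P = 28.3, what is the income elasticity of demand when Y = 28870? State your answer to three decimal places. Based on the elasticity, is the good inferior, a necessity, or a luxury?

0.734 (necessity)

At P = 28.3, Y = 28870: Q = 800.240.
Holding P constant, ∂Q/∂Y = 6.91/(2√Y) = 0.0203341.
η_Y = (∂Q/∂Y)·(Y/Q) = 0.0203341 × (28870/800.240) = 0.734.
Since 0 < η < 1, this is a necessity.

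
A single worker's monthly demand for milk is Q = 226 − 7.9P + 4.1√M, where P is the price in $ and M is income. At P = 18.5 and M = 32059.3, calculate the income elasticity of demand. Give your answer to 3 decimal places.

At P = 18.5, M = 32059.3: Q = 813.960.
Holding P constant, ∂Q/∂M = 4.1/(2√M) = 0.0114492.
η_M = (∂Q/∂M)·(M/Q) = 0.0114492 × (32059.3/813.960) = 0.451.

0.451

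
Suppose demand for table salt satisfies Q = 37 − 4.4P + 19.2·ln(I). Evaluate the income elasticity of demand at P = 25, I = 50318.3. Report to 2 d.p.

0.14

At P = 25, I = 50318.3: Q = 134.862.
Holding P constant, ∂Q/∂I = 19.2/I = 0.000381571.
η_I = (∂Q/∂I)·(I/Q) = 0.000381571 × (50318.3/134.862) = 0.14.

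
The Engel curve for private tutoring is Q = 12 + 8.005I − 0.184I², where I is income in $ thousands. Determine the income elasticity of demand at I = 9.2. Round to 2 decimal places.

At I = 9.2: Q = 70.0722.
dQ/dI = 8.005 − 0.368I = 4.61940.
η = (dQ/dI)·(I/Q) = 4.61940 × (9.2/70.0722) = 0.61.

0.61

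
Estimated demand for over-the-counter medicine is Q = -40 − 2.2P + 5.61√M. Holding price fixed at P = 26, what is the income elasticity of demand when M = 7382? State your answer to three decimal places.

0.626

At P = 26, M = 7382: Q = 384.803.
Holding P constant, ∂Q/∂M = 5.61/(2√M) = 0.0326472.
η_M = (∂Q/∂M)·(M/Q) = 0.0326472 × (7382/384.803) = 0.626.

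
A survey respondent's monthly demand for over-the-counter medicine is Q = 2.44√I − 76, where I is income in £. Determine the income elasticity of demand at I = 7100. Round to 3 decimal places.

0.793

At I = 7100: Q = 129.598.
dQ/dI = 2.44/(2√I) = 0.0144787 at this income.
η = (dQ/dI)·(I/Q) = 0.0144787 × (7100/129.598) = 0.793.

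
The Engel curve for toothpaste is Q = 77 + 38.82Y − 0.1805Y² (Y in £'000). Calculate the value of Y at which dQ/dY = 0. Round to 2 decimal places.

dQ/dY = 38.82 − 0.361Y.
The good is inferior where dQ/dY < 0. Setting dQ/dY = 0 gives Y = 38.82 / 0.361 = 107.53.

107.53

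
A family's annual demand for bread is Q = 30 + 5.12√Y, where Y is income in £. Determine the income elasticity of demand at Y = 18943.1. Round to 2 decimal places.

0.48

At Y = 18943.1: Q = 734.686.
dQ/dY = 5.12/(2√Y) = 0.0186001 at this income.
η = (dQ/dY)·(Y/Q) = 0.0186001 × (18943.1/734.686) = 0.48.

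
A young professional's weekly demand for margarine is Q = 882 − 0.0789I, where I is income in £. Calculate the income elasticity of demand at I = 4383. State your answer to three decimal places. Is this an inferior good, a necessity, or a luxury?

-0.645 (inferior good)

At I = 4383: Q = 536.181.
dQ/dI = −0.0789.
η = (dQ/dI)·(I/Q) = -0.0789 × (4383/536.181) = -0.645.
Since η < 0, the good is an inferior good.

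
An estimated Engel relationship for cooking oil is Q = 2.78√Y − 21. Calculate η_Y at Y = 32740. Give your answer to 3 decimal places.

0.522

At Y = 32740: Q = 482.019.
dQ/dY = 2.78/(2√Y) = 0.00768202 at this income.
η = (dQ/dY)·(Y/Q) = 0.00768202 × (32740/482.019) = 0.522.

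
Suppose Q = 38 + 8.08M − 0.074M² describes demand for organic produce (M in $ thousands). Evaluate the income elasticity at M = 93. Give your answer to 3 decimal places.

At M = 93: Q = 149.4140.
dQ/dM = 8.08 − 0.148M = -5.68400.
η = (dQ/dM)·(M/Q) = -5.68400 × (93/149.4140) = -3.538.

-3.538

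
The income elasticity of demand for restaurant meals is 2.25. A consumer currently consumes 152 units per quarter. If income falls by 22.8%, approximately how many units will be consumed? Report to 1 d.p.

74.0

%ΔQ ≈ η × %ΔI = 2.25 × (-22.8%) = -51.3%.
New Q ≈ 152 × (1 − 0.513) = 74.0.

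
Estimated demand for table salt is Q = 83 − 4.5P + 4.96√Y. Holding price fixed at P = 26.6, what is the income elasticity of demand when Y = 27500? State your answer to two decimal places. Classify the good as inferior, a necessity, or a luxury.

0.52 (necessity)

At P = 26.6, Y = 27500: Q = 785.823.
Holding P constant, ∂Q/∂Y = 4.96/(2√Y) = 0.014955.
η_Y = (∂Q/∂Y)·(Y/Q) = 0.014955 × (27500/785.823) = 0.52.
Since 0 < η < 1, this is a necessity.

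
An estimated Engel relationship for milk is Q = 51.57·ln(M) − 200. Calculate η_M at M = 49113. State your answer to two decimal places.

At M = 49113: Q = 357.053.
dQ/dM = 51.57/M = 0.00105003 at this income.
η = (dQ/dM)·(M/Q) = 0.00105003 × (49113/357.053) = 0.14.

0.14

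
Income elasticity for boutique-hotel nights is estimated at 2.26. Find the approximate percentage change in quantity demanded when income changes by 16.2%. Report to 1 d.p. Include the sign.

%ΔQ ≈ η × %ΔI = 2.26 × 16.2% = 36.6%.

36.6%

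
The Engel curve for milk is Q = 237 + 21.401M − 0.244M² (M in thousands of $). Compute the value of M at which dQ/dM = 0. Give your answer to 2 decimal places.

dQ/dM = 21.401 − 0.488M.
The good is inferior where dQ/dM < 0. Setting dQ/dM = 0 gives M = 21.401 / 0.488 = 43.85.

43.85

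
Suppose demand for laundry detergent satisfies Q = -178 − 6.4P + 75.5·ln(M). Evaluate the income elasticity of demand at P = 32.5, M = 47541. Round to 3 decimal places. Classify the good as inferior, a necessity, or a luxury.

0.177 (necessity)

At P = 32.5, M = 47541: Q = 427.086.
Holding P constant, ∂Q/∂M = 75.5/M = 0.0015881.
η_M = (∂Q/∂M)·(M/Q) = 0.0015881 × (47541/427.086) = 0.177.
Since 0 < η < 1, this is a necessity.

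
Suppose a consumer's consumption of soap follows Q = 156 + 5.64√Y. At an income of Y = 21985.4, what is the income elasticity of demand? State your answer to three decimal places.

At Y = 21985.4: Q = 992.270.
dQ/dY = 5.64/(2√Y) = 0.0190187 at this income.
η = (dQ/dY)·(Y/Q) = 0.0190187 × (21985.4/992.270) = 0.421.

0.421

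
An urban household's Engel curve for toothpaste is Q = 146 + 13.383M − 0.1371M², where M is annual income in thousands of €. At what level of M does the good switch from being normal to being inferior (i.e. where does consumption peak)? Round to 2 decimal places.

48.81

dQ/dM = 13.383 − 0.2742M.
The good is inferior where dQ/dM < 0. Setting dQ/dM = 0 gives M = 13.383 / 0.2742 = 48.81.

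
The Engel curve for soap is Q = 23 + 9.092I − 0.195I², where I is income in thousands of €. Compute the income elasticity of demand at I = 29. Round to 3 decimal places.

-0.524

At I = 29: Q = 122.6730.
dQ/dI = 9.092 − 0.39I = -2.21800.
η = (dQ/dI)·(I/Q) = -2.21800 × (29/122.6730) = -0.524.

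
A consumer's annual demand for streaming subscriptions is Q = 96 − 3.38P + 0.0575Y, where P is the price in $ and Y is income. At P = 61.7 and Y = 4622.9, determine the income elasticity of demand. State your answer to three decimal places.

1.734

At P = 61.7, Y = 4622.9: Q = 153.271.
Holding P constant, ∂Q/∂Y = 0.0575.
η_Y = (∂Q/∂Y)·(Y/Q) = 0.0575 × (4622.9/153.271) = 1.734.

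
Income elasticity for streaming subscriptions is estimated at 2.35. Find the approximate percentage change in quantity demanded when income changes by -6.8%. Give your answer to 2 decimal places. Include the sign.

%ΔQ ≈ η × %ΔI = 2.35 × (-6.8%) = -15.98%.

-15.98%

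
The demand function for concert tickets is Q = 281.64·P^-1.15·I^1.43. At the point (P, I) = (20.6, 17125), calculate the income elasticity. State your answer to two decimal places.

1.43

For a multiplicative demand Q = A·P^α·I^β, the income elasticity is β everywhere.
Here β = 1.43, so η = 1.43.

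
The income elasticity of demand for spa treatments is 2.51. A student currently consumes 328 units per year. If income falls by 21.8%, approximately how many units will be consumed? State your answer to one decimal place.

148.5

%ΔQ ≈ η × %ΔI = 2.51 × (-21.8%) = -54.718%.
New Q ≈ 328 × (1 − 0.54718) = 148.5.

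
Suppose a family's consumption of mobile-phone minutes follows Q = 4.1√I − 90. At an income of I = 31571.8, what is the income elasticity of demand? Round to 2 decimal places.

0.57

At I = 31571.8: Q = 638.507.
dQ/dI = 4.1/(2√I) = 0.0115373 at this income.
η = (dQ/dI)·(I/Q) = 0.0115373 × (31571.8/638.507) = 0.57.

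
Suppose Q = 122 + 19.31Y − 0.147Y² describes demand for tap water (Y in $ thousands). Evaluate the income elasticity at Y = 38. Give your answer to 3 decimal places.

At Y = 38: Q = 643.5120.
dQ/dY = 19.31 − 0.294Y = 8.13800.
η = (dQ/dY)·(Y/Q) = 8.13800 × (38/643.5120) = 0.481.

0.481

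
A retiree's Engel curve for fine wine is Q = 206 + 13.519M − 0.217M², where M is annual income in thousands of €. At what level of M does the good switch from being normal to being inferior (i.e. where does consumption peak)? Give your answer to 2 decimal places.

31.15

dQ/dM = 13.519 − 0.434M.
The good is inferior where dQ/dM < 0. Setting dQ/dM = 0 gives M = 13.519 / 0.434 = 31.15.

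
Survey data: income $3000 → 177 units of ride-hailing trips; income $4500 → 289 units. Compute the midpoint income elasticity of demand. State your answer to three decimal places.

1.202

ΔQ = 289 − 177 = 112; midpoint Q̄ = (177 + 289)/2 = 233.
ΔI = 4500 − 3000 = 1500; midpoint Ī = (3000 + 4500)/2 = 3750.
η = (ΔQ/Q̄) ÷ (ΔI/Ī) = (112/233) ÷ (1500/3750) = 1.202.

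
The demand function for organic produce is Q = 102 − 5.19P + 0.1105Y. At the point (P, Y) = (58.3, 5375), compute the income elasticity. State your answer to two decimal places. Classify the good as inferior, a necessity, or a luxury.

1.51 (luxury)

At P = 58.3, Y = 5375: Q = 393.361.
Holding P constant, ∂Q/∂Y = 0.1105.
η_Y = (∂Q/∂Y)·(Y/Q) = 0.1105 × (5375/393.361) = 1.51.
Since η > 1, this is a luxury.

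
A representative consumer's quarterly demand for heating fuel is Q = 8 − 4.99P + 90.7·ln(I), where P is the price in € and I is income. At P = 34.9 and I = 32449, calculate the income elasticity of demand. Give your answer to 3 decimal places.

At P = 34.9, I = 32449: Q = 775.988.
Holding P constant, ∂Q/∂I = 90.7/I = 0.00279516.
η_I = (∂Q/∂I)·(I/Q) = 0.00279516 × (32449/775.988) = 0.117.

0.117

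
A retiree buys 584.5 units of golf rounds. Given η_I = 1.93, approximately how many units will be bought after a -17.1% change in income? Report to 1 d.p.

%ΔQ ≈ η × %ΔI = 1.93 × (-17.1%) = -33.003%.
New Q ≈ 584.5 × (1 − 0.33003) = 391.6.

391.6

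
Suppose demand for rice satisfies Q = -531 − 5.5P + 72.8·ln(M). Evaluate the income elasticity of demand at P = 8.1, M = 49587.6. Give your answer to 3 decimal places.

At P = 8.1, M = 49587.6: Q = 211.527.
Holding P constant, ∂Q/∂M = 72.8/M = 0.00146811.
η_M = (∂Q/∂M)·(M/Q) = 0.00146811 × (49587.6/211.527) = 0.344.

0.344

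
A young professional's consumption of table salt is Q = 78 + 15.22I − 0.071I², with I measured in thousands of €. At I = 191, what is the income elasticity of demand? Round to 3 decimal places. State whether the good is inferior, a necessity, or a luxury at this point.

-5.757 (inferior good)

At I = 191: Q = 394.8690.
dQ/dI = 15.22 − 0.142I = -11.90200.
η = (dQ/dI)·(I/Q) = -11.90200 × (191/394.8690) = -5.757.
η < 0 ⇒ inferior good.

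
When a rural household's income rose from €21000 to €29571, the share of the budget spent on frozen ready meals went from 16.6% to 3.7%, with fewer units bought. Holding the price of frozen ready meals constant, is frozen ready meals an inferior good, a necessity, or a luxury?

Quantity demanded falls as income rises, so η < 0.

inferior good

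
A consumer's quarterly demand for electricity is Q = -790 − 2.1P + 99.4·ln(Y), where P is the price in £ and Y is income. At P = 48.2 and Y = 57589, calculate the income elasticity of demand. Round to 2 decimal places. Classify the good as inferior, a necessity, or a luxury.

0.50 (necessity)

At P = 48.2, Y = 57589: Q = 198.312.
Holding P constant, ∂Q/∂Y = 99.4/Y = 0.00172602.
η_Y = (∂Q/∂Y)·(Y/Q) = 0.00172602 × (57589/198.312) = 0.50.
Since 0 < η < 1, this is a necessity.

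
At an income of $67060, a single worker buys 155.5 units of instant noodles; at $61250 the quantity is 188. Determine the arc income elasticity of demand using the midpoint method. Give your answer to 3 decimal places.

ΔQ = 188 − 155.5 = 32.5; midpoint Q̄ = (155.5 + 188)/2 = 171.75.
ΔI = 61250 − 67060 = -5810; midpoint Ī = (67060 + 61250)/2 = 64155.
η = (ΔQ/Q̄) ÷ (ΔI/Ī) = (32.5/171.75) ÷ (-5810/64155) = -2.089.

-2.089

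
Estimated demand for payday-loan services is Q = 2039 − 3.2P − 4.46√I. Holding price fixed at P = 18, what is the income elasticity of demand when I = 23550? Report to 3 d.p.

At P = 18, I = 23550: Q = 1296.968.
Holding P constant, ∂Q/∂I = -4.46/(2√I) = -0.0145315.
η_I = (∂Q/∂I)·(I/Q) = -0.0145315 × (23550/1296.968) = -0.264.

-0.264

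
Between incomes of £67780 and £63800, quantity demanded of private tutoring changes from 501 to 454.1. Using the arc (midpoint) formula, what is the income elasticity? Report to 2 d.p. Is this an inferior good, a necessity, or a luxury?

ΔQ = 454.1 − 501 = -46.9; midpoint Q̄ = (501 + 454.1)/2 = 477.55.
ΔI = 63800 − 67780 = -3980; midpoint Ī = (67780 + 63800)/2 = 65790.
η = (ΔQ/Q̄) ÷ (ΔI/Ī) = (-46.9/477.55) ÷ (-3980/65790) = 1.62.
η > 1 ⇒ luxury.

1.62 (luxury)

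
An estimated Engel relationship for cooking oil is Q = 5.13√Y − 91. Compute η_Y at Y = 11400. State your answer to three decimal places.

0.600

At Y = 11400: Q = 456.734.
dQ/dY = 5.13/(2√Y) = 0.0240234 at this income.
η = (dQ/dY)·(Y/Q) = 0.0240234 × (11400/456.734) = 0.600.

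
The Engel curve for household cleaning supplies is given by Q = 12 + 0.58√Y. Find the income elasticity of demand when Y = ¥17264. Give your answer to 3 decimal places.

0.432

At Y = 17264: Q = 88.208.
dQ/dY = 0.58/(2√Y) = 0.00220713 at this income.
η = (dQ/dY)·(Y/Q) = 0.00220713 × (17264/88.208) = 0.432.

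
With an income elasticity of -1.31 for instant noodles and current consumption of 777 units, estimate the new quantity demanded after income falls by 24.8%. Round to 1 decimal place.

1029.4

%ΔQ ≈ η × %ΔI = -1.31 × (-24.8%) = 32.488%.
New Q ≈ 777 × (1 + 0.32488) = 1029.4.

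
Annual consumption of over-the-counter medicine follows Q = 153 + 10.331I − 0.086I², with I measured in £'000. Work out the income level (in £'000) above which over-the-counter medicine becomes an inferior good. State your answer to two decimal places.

dQ/dI = 10.331 − 0.172I.
The good is inferior where dQ/dI < 0. Setting dQ/dI = 0 gives I = 10.331 / 0.172 = 60.06.

60.06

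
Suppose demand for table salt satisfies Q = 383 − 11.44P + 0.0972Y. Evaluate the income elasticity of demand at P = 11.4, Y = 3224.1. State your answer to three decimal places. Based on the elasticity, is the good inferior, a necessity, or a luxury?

0.554 (necessity)

At P = 11.4, Y = 3224.1: Q = 565.967.
Holding P constant, ∂Q/∂Y = 0.0972.
η_Y = (∂Q/∂Y)·(Y/Q) = 0.0972 × (3224.1/565.967) = 0.554.
Since 0 < η < 1, this is a necessity.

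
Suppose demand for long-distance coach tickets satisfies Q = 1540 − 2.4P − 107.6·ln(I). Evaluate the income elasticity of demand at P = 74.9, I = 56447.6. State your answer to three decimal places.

-0.588

At P = 74.9, I = 56447.6: Q = 182.981.
Holding P constant, ∂Q/∂I = -107.6/I = -0.00190619.
η_I = (∂Q/∂I)·(I/Q) = -0.00190619 × (56447.6/182.981) = -0.588.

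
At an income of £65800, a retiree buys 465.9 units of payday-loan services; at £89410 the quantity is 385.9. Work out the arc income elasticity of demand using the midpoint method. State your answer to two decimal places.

ΔQ = 385.9 − 465.9 = -80; midpoint Q̄ = (465.9 + 385.9)/2 = 425.9.
ΔI = 89410 − 65800 = 23610; midpoint Ī = (65800 + 89410)/2 = 77605.
η = (ΔQ/Q̄) ÷ (ΔI/Ī) = (-80/425.9) ÷ (23610/77605) = -0.62.

-0.62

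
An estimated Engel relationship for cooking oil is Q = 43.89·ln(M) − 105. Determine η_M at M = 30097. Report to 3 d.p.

0.126

At M = 30097: Q = 347.602.
dQ/dM = 43.89/M = 0.00145828 at this income.
η = (dQ/dM)·(M/Q) = 0.00145828 × (30097/347.602) = 0.126.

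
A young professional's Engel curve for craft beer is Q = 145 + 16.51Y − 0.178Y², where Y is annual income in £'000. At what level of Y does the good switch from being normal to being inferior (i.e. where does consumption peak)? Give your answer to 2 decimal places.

46.38

dQ/dY = 16.51 − 0.356Y.
The good is inferior where dQ/dY < 0. Setting dQ/dY = 0 gives Y = 16.51 / 0.356 = 46.38.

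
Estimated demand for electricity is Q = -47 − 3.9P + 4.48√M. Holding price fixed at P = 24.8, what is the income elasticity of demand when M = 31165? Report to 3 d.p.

At P = 24.8, M = 31165: Q = 647.162.
Holding P constant, ∂Q/∂M = 4.48/(2√M) = 0.0126886.
η_M = (∂Q/∂M)·(M/Q) = 0.0126886 × (31165/647.162) = 0.611.

0.611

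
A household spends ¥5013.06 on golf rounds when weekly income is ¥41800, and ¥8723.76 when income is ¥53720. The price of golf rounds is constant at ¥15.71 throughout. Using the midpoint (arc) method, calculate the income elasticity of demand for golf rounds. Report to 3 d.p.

2.165

With a constant price, Q₁ = 5013.06/15.71 = 319.100 and Q₂ = 8723.76/15.71 = 555.300 (equivalently, work directly with expenditure since P cancels).
Midpoint %ΔQ = (8723.76 − 5013.06)/6868.41 = 0.54026; midpoint %ΔI = (53720 − 41800)/47760 = 0.24958.
η = 0.54026 / 0.24958 = 2.165.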